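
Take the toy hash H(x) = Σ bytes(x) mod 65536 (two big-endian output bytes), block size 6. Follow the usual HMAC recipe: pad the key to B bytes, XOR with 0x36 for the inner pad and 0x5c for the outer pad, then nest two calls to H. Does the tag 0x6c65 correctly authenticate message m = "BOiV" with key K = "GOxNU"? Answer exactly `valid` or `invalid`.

invalid

Key "GOxNU" = 47 4f 78 4e 55 is 5 bytes ≤ B = 6; zero-pad to 6 bytes: K' = 47 4f 78 4e 55 00.
K' ⊕ ipad = 71 79 4e 78 63 36; K' ⊕ opad = 1b 13 24 12 09 5c.
Inner hash: sum = 113+121+78+120+99+54+66+79+105+86 = 921 → 03 99.
Outer hash (recomputed tag): sum = 27+19+36+18+9+92+3+153 = 357 → 01 65.
Recomputed tag = 0165; claimed = 6c65 → mismatch.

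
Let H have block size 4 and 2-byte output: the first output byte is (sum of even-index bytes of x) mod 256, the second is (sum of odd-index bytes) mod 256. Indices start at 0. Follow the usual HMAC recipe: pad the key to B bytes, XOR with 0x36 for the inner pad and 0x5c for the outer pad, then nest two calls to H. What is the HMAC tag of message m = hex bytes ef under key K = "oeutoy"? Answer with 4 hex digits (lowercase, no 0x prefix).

Key "oeutoy" = 6f 65 75 74 6f 79 is 6 bytes > B = 4, so hash it first: H(key) = 53 52, then zero-pad to 4 bytes: K' = 53 52 00 00.
K' ⊕ ipad = 65 64 36 36.  K' ⊕ opad = 0f 0e 5c 5c.
Inner input = (K'⊕ipad) ∥ m = 65 64 36 36 ∥ ef.
Inner hash: even-index sum = 394 mod 256 = 138; odd-index sum = 154 mod 256 = 154 → 8a 9a.
Outer input = (K'⊕opad) ∥ inner = 0f 0e 5c 5c ∥ 8a 9a.
Outer hash (tag): even-index sum = 245 mod 256 = 245; odd-index sum = 260 mod 256 = 4 → f5 04.

f504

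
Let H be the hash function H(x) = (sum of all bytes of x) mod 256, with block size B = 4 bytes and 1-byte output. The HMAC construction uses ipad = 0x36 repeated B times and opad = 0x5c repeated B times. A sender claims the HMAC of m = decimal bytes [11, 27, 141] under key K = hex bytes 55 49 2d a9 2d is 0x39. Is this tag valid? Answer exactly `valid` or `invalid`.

invalid

Key hex bytes 55 49 2d a9 2d is 5 bytes > B = 4, so hash it first: H(key) = a1, then zero-pad to 4 bytes: K' = a1 00 00 00.
K' ⊕ ipad = 97 36 36 36; K' ⊕ opad = fd 5c 5c 5c.
Inner hash: sum = 151+54+54+54+11+27+141 = 492; mod 256 = 236 → ec.
Outer hash (recomputed tag): sum = 253+92+92+92+236 = 765; mod 256 = 253 → fd.
Recomputed tag = fd; claimed = 39 → mismatch.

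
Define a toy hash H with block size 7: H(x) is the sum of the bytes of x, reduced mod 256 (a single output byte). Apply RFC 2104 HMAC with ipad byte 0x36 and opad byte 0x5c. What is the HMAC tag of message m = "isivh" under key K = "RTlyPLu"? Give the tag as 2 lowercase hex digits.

Key "RTlyPLu" = 52 54 6c 79 50 4c 75 is exactly B = 7 bytes: K' = 52 54 6c 79 50 4c 75.
K' ⊕ ipad = 64 62 5a 4f 66 7a 43.  K' ⊕ opad = 0e 08 30 25 0c 10 29.
Inner input = (K'⊕ipad) ∥ m = 64 62 5a 4f 66 7a 43 ∥ 69 73 69 76 68.
Inner hash: sum = 100+98+90+79+102+122+67+105+115+105+118+104 = 1205; mod 256 = 181 → b5.
Outer input = (K'⊕opad) ∥ inner = 0e 08 30 25 0c 10 29 ∥ b5.
Outer hash (tag): sum = 14+8+48+37+12+16+41+181 = 357; mod 256 = 101 → 65.

65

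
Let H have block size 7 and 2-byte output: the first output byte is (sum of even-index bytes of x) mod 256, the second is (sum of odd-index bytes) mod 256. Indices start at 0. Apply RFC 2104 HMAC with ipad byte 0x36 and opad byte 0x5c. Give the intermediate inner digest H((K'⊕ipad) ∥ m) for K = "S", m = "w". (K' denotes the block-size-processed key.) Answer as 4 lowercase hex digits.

0719

Key "S" = 53 is 1 byte ≤ B = 7; zero-pad to 7 bytes: K' = 53 00 00 00 00 00 00.
K' ⊕ ipad = 65 36 36 36 36 36 36.
Inner input = 65 36 36 36 36 36 36 ∥ 77.
Inner hash: even-index sum = 263 mod 256 = 7; odd-index sum = 281 mod 256 = 25 → 07 19.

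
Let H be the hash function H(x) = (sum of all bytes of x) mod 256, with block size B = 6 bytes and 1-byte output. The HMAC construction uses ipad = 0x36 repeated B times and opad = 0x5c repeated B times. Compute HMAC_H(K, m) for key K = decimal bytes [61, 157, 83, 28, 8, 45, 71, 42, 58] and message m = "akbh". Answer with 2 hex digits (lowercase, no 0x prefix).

Key decimal bytes [61, 157, 83, 28, 8, 45, 71, 42, 58] = 3d 9d 53 1c 08 2d 47 2a 3a is 9 bytes > B = 6, so hash it first: H(key) = 29, then zero-pad to 6 bytes: K' = 29 00 00 00 00 00.
K' ⊕ ipad = 1f 36 36 36 36 36.  K' ⊕ opad = 75 5c 5c 5c 5c 5c.
Inner input = (K'⊕ipad) ∥ m = 1f 36 36 36 36 36 ∥ 61 6b 62 68.
Inner hash: sum = 31+54+54+54+54+54+97+107+98+104 = 707; mod 256 = 195 → c3.
Outer input = (K'⊕opad) ∥ inner = 75 5c 5c 5c 5c 5c ∥ c3.
Outer hash (tag): sum = 117+92+92+92+92+92+195 = 772; mod 256 = 4 → 04.

04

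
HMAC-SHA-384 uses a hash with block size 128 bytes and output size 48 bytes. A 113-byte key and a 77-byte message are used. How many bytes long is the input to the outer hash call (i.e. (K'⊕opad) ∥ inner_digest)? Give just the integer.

Key is 113 ≤ 128 bytes, zero-padded: |K'| = 128.
Outer input = (K'⊕opad) ∥ H(inner) → 128 + 48 = 176 bytes.

176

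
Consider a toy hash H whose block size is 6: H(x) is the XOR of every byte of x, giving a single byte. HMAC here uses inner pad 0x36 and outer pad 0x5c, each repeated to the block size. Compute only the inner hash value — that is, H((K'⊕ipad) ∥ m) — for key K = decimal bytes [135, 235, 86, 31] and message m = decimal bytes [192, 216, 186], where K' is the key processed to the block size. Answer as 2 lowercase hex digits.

Key decimal bytes [135, 235, 86, 31] = 87 eb 56 1f is 4 bytes ≤ B = 6; zero-pad to 6 bytes: K' = 87 eb 56 1f 00 00.
K' ⊕ ipad = b1 dd 60 29 36 36.
Inner input = b1 dd 60 29 36 36 ∥ c0 d8 ba.
Inner hash: XOR b1⊕dd⊕60⊕29⊕36⊕36⊕c0⊕d8⊕ba = 87.

87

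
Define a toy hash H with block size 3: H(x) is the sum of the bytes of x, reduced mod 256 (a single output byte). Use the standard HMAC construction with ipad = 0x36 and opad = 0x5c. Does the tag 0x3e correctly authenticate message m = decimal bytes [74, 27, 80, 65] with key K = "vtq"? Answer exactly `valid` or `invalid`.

valid

Key "vtq" = 76 74 71 is exactly B = 3 bytes: K' = 76 74 71.
K' ⊕ ipad = 40 42 47; K' ⊕ opad = 2a 28 2d.
Inner hash: sum = 64+66+71+74+27+80+65 = 447; mod 256 = 191 → bf.
Outer hash (recomputed tag): sum = 42+40+45+191 = 318; mod 256 = 62 → 3e.
Recomputed tag = 3e; claimed = 3e → match.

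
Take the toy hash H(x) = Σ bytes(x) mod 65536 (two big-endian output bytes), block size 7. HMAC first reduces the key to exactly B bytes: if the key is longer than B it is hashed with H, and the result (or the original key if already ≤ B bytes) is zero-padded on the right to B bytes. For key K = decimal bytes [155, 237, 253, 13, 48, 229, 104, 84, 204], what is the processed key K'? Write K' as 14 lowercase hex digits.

052f0000000000

|K| = 9 > B = 7, so first hash the key.
H(K): sum = 155+237+253+13+48+229+104+84+204 = 1327 → 05 2f.
Zero-pad H(K) = 05 2f to 7 bytes: K' = 05 2f 00 00 00 00 00.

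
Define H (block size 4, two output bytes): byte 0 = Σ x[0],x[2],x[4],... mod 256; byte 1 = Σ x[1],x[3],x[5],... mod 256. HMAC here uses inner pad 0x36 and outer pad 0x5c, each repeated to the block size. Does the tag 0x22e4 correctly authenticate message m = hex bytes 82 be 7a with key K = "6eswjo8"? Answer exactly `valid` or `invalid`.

Key "6eswjo8" = 36 65 73 77 6a 6f 38 is 7 bytes > B = 4, so hash it first: H(key) = 4b 4b, then zero-pad to 4 bytes: K' = 4b 4b 00 00.
K' ⊕ ipad = 7d 7d 36 36; K' ⊕ opad = 17 17 5c 5c.
Inner hash: even-index sum = 431 mod 256 = 175; odd-index sum = 369 mod 256 = 113 → af 71.
Outer hash (recomputed tag): even-index sum = 290 mod 256 = 34; odd-index sum = 228 mod 256 = 228 → 22 e4.
Recomputed tag = 22e4; claimed = 22e4 → match.

valid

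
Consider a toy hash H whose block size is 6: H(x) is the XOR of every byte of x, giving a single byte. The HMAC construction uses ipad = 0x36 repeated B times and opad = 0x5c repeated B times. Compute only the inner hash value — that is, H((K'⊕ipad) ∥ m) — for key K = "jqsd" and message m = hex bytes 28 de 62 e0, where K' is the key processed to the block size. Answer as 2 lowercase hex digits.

78

Key "jqsd" = 6a 71 73 64 is 4 bytes ≤ B = 6; zero-pad to 6 bytes: K' = 6a 71 73 64 00 00.
K' ⊕ ipad = 5c 47 45 52 36 36.
Inner input = 5c 47 45 52 36 36 ∥ 28 de 62 e0.
Inner hash: XOR 5c⊕47⊕45⊕52⊕36⊕36⊕28⊕de⊕62⊕e0 = 78.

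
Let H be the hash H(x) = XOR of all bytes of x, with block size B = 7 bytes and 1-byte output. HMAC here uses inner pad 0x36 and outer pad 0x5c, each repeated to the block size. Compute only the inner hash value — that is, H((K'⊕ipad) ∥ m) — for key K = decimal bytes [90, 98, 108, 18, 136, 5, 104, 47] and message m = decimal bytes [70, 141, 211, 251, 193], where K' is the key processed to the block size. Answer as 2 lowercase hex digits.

Key decimal bytes [90, 98, 108, 18, 136, 5, 104, 47] = 5a 62 6c 12 88 05 68 2f is 8 bytes > B = 7, so hash it first: H(key) = 8c, then zero-pad to 7 bytes: K' = 8c 00 00 00 00 00 00.
K' ⊕ ipad = ba 36 36 36 36 36 36.
Inner input = ba 36 36 36 36 36 36 ∥ 46 8d d3 fb c1.
Inner hash: XOR ba⊕36⊕36⊕36⊕36⊕36⊕36⊕46⊕8d⊕d3⊕fb⊕c1 = 98.

98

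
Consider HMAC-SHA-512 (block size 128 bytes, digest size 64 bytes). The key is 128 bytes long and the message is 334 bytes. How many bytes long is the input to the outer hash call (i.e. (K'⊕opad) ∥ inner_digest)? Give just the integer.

Key is 128 ≤ 128 bytes, zero-padded: |K'| = 128.
Outer input = (K'⊕opad) ∥ H(inner) → 128 + 64 = 192 bytes.

192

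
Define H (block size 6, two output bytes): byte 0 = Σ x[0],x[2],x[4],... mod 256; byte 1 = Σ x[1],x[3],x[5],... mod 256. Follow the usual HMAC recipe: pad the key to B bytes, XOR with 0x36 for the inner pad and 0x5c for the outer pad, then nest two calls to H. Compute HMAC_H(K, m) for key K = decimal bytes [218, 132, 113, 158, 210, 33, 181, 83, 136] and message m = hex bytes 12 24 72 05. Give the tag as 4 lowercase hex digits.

Key decimal bytes [218, 132, 113, 158, 210, 33, 181, 83, 136] = da 84 71 9e d2 21 b5 53 88 is 9 bytes > B = 6, so hash it first: H(key) = 5a 96, then zero-pad to 6 bytes: K' = 5a 96 00 00 00 00.
K' ⊕ ipad = 6c a0 36 36 36 36.  K' ⊕ opad = 06 ca 5c 5c 5c 5c.
Inner input = (K'⊕ipad) ∥ m = 6c a0 36 36 36 36 ∥ 12 24 72 05.
Inner hash: even-index sum = 348 mod 256 = 92; odd-index sum = 309 mod 256 = 53 → 5c 35.
Outer input = (K'⊕opad) ∥ inner = 06 ca 5c 5c 5c 5c ∥ 5c 35.
Outer hash (tag): even-index sum = 282 mod 256 = 26; odd-index sum = 439 mod 256 = 183 → 1a b7.

1ab7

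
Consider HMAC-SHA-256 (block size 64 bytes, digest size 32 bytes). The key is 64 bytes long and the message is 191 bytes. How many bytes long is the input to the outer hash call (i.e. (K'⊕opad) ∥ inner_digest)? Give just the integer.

96

Key is 64 ≤ 64 bytes, zero-padded: |K'| = 64.
Outer input = (K'⊕opad) ∥ H(inner) → 64 + 32 = 96 bytes.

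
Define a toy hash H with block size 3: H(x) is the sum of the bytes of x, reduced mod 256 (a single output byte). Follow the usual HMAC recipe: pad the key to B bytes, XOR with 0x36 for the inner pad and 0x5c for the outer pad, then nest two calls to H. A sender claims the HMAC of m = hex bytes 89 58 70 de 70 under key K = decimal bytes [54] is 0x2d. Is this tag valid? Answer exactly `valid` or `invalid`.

Key decimal bytes [54] = 36 is 1 byte ≤ B = 3; zero-pad to 3 bytes: K' = 36 00 00.
K' ⊕ ipad = 00 36 36; K' ⊕ opad = 6a 5c 5c.
Inner hash: sum = 0+54+54+137+88+112+222+112 = 779; mod 256 = 11 → 0b.
Outer hash (recomputed tag): sum = 106+92+92+11 = 301; mod 256 = 45 → 2d.
Recomputed tag = 2d; claimed = 2d → match.

valid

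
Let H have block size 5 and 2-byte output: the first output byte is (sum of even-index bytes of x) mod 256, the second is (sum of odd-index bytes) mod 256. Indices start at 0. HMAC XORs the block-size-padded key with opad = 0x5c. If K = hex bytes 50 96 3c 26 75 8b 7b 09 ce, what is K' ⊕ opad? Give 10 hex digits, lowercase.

Key hex bytes 50 96 3c 26 75 8b 7b 09 ce is 9 bytes > B = 5, so hash it first: H(key) = 4a 50, then zero-pad to 5 bytes: K' = 4a 50 00 00 00.
XOR each byte with 0x5c: 4a⊕5c=16, 50⊕5c=0c, 00⊕5c=5c, 00⊕5c=5c, 00⊕5c=5c.

160c5c5c5c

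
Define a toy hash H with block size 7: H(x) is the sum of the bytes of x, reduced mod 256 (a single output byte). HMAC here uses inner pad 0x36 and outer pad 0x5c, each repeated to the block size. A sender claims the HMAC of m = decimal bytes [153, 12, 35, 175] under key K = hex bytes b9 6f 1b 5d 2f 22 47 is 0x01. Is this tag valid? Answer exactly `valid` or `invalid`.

Key hex bytes b9 6f 1b 5d 2f 22 47 is exactly B = 7 bytes: K' = b9 6f 1b 5d 2f 22 47.
K' ⊕ ipad = 8f 59 2d 6b 19 14 71; K' ⊕ opad = e5 33 47 01 73 7e 1b.
Inner hash: sum = 143+89+45+107+25+20+113+153+12+35+175 = 917; mod 256 = 149 → 95.
Outer hash (recomputed tag): sum = 229+51+71+1+115+126+27+149 = 769; mod 256 = 1 → 01.
Recomputed tag = 01; claimed = 01 → match.

valid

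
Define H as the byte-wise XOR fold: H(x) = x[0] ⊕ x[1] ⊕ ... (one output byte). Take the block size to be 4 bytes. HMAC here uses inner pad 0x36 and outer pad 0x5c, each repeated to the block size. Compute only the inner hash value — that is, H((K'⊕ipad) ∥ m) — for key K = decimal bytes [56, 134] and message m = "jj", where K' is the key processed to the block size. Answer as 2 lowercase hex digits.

be

Key decimal bytes [56, 134] = 38 86 is 2 bytes ≤ B = 4; zero-pad to 4 bytes: K' = 38 86 00 00.
K' ⊕ ipad = 0e b0 36 36.
Inner input = 0e b0 36 36 ∥ 6a 6a.
Inner hash: XOR 0e⊕b0⊕36⊕36⊕6a⊕6a = be.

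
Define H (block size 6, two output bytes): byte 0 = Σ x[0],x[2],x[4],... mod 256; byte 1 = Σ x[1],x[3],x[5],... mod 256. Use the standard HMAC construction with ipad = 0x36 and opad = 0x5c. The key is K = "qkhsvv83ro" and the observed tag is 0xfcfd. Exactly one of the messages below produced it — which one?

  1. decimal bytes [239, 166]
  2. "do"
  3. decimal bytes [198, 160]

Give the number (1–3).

Key "qkhsvv83ro" = 71 6b 68 73 76 76 38 33 72 6f is 10 bytes > B = 6, so hash it first: H(key) = f9 f6, then zero-pad to 6 bytes: K' = f9 f6 00 00 00 00.
K' ⊕ ipad = cf c0 36 36 36 36; K' ⊕ opad = a5 aa 5c 5c 5c 5c.
m1: inner = H(cf c0 36 36 36 36 ef a6) = 2a d2; tag = H(a5 aa 5c 5c 5c 5c 2a d2) = 8734
m2: inner = H(cf c0 36 36 36 36 64 6f) = 9f 9b; tag = H(a5 aa 5c 5c 5c 5c 9f 9b) = fcfd ← matches
m3: inner = H(cf c0 36 36 36 36 c6 a0) = 01 cc; tag = H(a5 aa 5c 5c 5c 5c 01 cc) = 5e2e

2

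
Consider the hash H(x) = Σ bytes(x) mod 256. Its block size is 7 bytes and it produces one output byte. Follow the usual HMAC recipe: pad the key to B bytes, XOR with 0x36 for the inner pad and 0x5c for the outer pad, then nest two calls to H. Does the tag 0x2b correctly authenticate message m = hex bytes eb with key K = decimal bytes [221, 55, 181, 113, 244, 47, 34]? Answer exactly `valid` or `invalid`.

Key decimal bytes [221, 55, 181, 113, 244, 47, 34] = dd 37 b5 71 f4 2f 22 is exactly B = 7 bytes: K' = dd 37 b5 71 f4 2f 22.
K' ⊕ ipad = eb 01 83 47 c2 19 14; K' ⊕ opad = 81 6b e9 2d a8 73 7e.
Inner hash: sum = 235+1+131+71+194+25+20+235 = 912; mod 256 = 144 → 90.
Outer hash (recomputed tag): sum = 129+107+233+45+168+115+126+144 = 1067; mod 256 = 43 → 2b.
Recomputed tag = 2b; claimed = 2b → match.

valid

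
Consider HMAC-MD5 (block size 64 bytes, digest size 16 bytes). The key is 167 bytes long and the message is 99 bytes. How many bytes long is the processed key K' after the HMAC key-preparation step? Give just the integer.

Key is 167 > 64 bytes, so it is hashed to 16 bytes then zero-padded to 64: |K'| = 64.

64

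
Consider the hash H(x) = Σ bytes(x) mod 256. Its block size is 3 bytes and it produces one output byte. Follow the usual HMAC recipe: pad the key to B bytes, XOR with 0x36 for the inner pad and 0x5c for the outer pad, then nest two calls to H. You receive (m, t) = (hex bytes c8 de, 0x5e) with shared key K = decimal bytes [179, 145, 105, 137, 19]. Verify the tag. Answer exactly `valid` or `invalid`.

valid

Key decimal bytes [179, 145, 105, 137, 19] = b3 91 69 89 13 is 5 bytes > B = 3, so hash it first: H(key) = 49, then zero-pad to 3 bytes: K' = 49 00 00.
K' ⊕ ipad = 7f 36 36; K' ⊕ opad = 15 5c 5c.
Inner hash: sum = 127+54+54+200+222 = 657; mod 256 = 145 → 91.
Outer hash (recomputed tag): sum = 21+92+92+145 = 350; mod 256 = 94 → 5e.
Recomputed tag = 5e; claimed = 5e → match.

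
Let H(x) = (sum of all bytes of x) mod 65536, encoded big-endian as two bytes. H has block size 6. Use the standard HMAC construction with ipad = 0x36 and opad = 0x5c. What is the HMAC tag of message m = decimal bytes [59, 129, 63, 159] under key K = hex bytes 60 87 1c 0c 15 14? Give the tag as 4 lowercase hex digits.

Key hex bytes 60 87 1c 0c 15 14 is exactly B = 6 bytes: K' = 60 87 1c 0c 15 14.
K' ⊕ ipad = 56 b1 2a 3a 23 22.  K' ⊕ opad = 3c db 40 50 49 48.
Inner input = (K'⊕ipad) ∥ m = 56 b1 2a 3a 23 22 ∥ 3b 81 3f 9f.
Inner hash: sum = 86+177+42+58+35+34+59+129+63+159 = 842 → 03 4a.
Outer input = (K'⊕opad) ∥ inner = 3c db 40 50 49 48 ∥ 03 4a.
Outer hash (tag): sum = 60+219+64+80+73+72+3+74 = 645 → 02 85.

0285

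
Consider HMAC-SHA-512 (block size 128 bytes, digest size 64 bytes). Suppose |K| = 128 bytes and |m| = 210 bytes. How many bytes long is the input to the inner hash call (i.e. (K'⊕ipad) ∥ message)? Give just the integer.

338

Key is 128 ≤ 128 bytes, zero-padded: |K'| = 128.
Inner input = (K'⊕ipad) ∥ m → 128 + 210 = 338 bytes.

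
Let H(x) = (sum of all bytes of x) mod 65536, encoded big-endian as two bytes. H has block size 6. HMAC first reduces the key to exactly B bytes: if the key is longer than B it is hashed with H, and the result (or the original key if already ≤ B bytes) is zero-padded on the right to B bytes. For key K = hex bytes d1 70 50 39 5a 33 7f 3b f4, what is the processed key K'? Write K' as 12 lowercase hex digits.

040500000000

|K| = 9 > B = 6, so first hash the key.
H(K): sum = 209+112+80+57+90+51+127+59+244 = 1029 → 04 05.
Zero-pad H(K) = 04 05 to 6 bytes: K' = 04 05 00 00 00 00.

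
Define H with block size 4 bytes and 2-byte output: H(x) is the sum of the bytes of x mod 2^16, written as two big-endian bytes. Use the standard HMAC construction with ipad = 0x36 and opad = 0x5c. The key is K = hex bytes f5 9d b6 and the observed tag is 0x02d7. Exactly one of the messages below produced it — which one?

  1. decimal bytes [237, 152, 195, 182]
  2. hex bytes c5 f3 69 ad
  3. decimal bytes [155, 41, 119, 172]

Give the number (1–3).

Key hex bytes f5 9d b6 is 3 bytes ≤ B = 4; zero-pad to 4 bytes: K' = f5 9d b6 00.
K' ⊕ ipad = c3 ab 80 36; K' ⊕ opad = a9 c1 ea 5c.
m1: inner = H(c3 ab 80 36 ed 98 c3 b6) = 05 22; tag = H(a9 c1 ea 5c 05 22) = 02d7 ← matches
m2: inner = H(c3 ab 80 36 c5 f3 69 ad) = 04 f2; tag = H(a9 c1 ea 5c 04 f2) = 03a6
m3: inner = H(c3 ab 80 36 9b 29 77 ac) = 04 0b; tag = H(a9 c1 ea 5c 04 0b) = 02bf

1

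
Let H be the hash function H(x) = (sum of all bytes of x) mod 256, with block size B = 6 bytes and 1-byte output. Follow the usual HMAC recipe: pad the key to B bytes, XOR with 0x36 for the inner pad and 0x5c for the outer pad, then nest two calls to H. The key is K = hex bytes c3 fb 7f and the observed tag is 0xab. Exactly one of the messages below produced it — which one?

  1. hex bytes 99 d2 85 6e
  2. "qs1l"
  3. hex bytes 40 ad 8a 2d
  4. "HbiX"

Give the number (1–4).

2

Key hex bytes c3 fb 7f is 3 bytes ≤ B = 6; zero-pad to 6 bytes: K' = c3 fb 7f 00 00 00.
K' ⊕ ipad = f5 cd 49 36 36 36; K' ⊕ opad = 9f a7 23 5c 5c 5c.
m1: inner = H(f5 cd 49 36 36 36 99 d2 85 6e) = 0b; tag = H(9f a7 23 5c 5c 5c 0b) = 88
m2: inner = H(f5 cd 49 36 36 36 71 73 31 6c) = 2e; tag = H(9f a7 23 5c 5c 5c 2e) = ab ← matches
m3: inner = H(f5 cd 49 36 36 36 40 ad 8a 2d) = 51; tag = H(9f a7 23 5c 5c 5c 51) = ce
m4: inner = H(f5 cd 49 36 36 36 48 62 69 58) = 18; tag = H(9f a7 23 5c 5c 5c 18) = 95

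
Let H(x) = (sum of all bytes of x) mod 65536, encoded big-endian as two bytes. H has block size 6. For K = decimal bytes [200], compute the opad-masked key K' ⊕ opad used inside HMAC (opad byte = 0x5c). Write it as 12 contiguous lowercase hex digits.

Key decimal bytes [200] = c8 is 1 byte ≤ B = 6; zero-pad to 6 bytes: K' = c8 00 00 00 00 00.
XOR each byte with 0x5c: c8⊕5c=94, 00⊕5c=5c, 00⊕5c=5c, 00⊕5c=5c, 00⊕5c=5c, 00⊕5c=5c.

945c5c5c5c5c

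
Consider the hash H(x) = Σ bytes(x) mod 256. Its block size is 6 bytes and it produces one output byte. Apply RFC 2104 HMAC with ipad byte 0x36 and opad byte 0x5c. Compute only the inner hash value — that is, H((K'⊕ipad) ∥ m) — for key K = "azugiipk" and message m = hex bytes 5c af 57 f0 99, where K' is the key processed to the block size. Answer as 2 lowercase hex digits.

4b

Key "azugiipk" = 61 7a 75 67 69 69 70 6b is 8 bytes > B = 6, so hash it first: H(key) = 64, then zero-pad to 6 bytes: K' = 64 00 00 00 00 00.
K' ⊕ ipad = 52 36 36 36 36 36.
Inner input = 52 36 36 36 36 36 ∥ 5c af 57 f0 99.
Inner hash: sum = 82+54+54+54+54+54+92+175+87+240+153 = 1099; mod 256 = 75 → 4b.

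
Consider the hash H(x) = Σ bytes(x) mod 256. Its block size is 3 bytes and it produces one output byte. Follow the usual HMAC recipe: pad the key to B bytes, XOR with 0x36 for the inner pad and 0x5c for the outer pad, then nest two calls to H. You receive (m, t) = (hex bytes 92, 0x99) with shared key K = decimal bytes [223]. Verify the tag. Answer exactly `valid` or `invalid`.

Key decimal bytes [223] = df is 1 byte ≤ B = 3; zero-pad to 3 bytes: K' = df 00 00.
K' ⊕ ipad = e9 36 36; K' ⊕ opad = 83 5c 5c.
Inner hash: sum = 233+54+54+146 = 487; mod 256 = 231 → e7.
Outer hash (recomputed tag): sum = 131+92+92+231 = 546; mod 256 = 34 → 22.
Recomputed tag = 22; claimed = 99 → mismatch.

invalid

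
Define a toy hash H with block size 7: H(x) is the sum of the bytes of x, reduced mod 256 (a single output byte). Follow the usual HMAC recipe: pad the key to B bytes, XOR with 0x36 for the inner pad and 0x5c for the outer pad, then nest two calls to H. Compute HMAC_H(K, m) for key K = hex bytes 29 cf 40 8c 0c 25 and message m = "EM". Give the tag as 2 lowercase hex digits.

Key hex bytes 29 cf 40 8c 0c 25 is 6 bytes ≤ B = 7; zero-pad to 7 bytes: K' = 29 cf 40 8c 0c 25 00.
K' ⊕ ipad = 1f f9 76 ba 3a 13 36.  K' ⊕ opad = 75 93 1c d0 50 79 5c.
Inner input = (K'⊕ipad) ∥ m = 1f f9 76 ba 3a 13 36 ∥ 45 4d.
Inner hash: sum = 31+249+118+186+58+19+54+69+77 = 861; mod 256 = 93 → 5d.
Outer input = (K'⊕opad) ∥ inner = 75 93 1c d0 50 79 5c ∥ 5d.
Outer hash (tag): sum = 117+147+28+208+80+121+92+93 = 886; mod 256 = 118 → 76.

76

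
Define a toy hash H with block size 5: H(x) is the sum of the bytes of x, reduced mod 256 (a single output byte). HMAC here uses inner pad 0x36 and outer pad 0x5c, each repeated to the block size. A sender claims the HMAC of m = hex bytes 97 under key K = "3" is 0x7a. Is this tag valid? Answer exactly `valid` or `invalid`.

Key "3" = 33 is 1 byte ≤ B = 5; zero-pad to 5 bytes: K' = 33 00 00 00 00.
K' ⊕ ipad = 05 36 36 36 36; K' ⊕ opad = 6f 5c 5c 5c 5c.
Inner hash: sum = 5+54+54+54+54+151 = 372; mod 256 = 116 → 74.
Outer hash (recomputed tag): sum = 111+92+92+92+92+116 = 595; mod 256 = 83 → 53.
Recomputed tag = 53; claimed = 7a → mismatch.

invalid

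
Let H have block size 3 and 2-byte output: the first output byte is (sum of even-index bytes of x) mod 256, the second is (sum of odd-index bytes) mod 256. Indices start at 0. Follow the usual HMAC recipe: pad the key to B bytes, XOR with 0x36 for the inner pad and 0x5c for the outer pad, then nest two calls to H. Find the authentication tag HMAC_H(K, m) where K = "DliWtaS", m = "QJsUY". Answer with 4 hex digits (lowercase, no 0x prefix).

b38f

Key "DliWtaS" = 44 6c 69 57 74 61 53 is 7 bytes > B = 3, so hash it first: H(key) = 74 24, then zero-pad to 3 bytes: K' = 74 24 00.
K' ⊕ ipad = 42 12 36.  K' ⊕ opad = 28 78 5c.
Inner input = (K'⊕ipad) ∥ m = 42 12 36 ∥ 51 4a 73 55 59.
Inner hash: even-index sum = 279 mod 256 = 23; odd-index sum = 303 mod 256 = 47 → 17 2f.
Outer input = (K'⊕opad) ∥ inner = 28 78 5c ∥ 17 2f.
Outer hash (tag): even-index sum = 179 mod 256 = 179; odd-index sum = 143 mod 256 = 143 → b3 8f.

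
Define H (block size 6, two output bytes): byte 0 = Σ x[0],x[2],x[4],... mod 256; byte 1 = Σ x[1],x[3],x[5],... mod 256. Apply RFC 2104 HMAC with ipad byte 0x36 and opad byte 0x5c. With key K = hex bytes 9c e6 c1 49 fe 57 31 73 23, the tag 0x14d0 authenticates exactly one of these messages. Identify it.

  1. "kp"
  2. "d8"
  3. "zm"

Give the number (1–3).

2

Key hex bytes 9c e6 c1 49 fe 57 31 73 23 is 9 bytes > B = 6, so hash it first: H(key) = af f9, then zero-pad to 6 bytes: K' = af f9 00 00 00 00.
K' ⊕ ipad = 99 cf 36 36 36 36; K' ⊕ opad = f3 a5 5c 5c 5c 5c.
m1: inner = H(99 cf 36 36 36 36 6b 70) = 70 ab; tag = H(f3 a5 5c 5c 5c 5c 70 ab) = 1b08
m2: inner = H(99 cf 36 36 36 36 64 38) = 69 73; tag = H(f3 a5 5c 5c 5c 5c 69 73) = 14d0 ← matches
m3: inner = H(99 cf 36 36 36 36 7a 6d) = 7f a8; tag = H(f3 a5 5c 5c 5c 5c 7f a8) = 2a05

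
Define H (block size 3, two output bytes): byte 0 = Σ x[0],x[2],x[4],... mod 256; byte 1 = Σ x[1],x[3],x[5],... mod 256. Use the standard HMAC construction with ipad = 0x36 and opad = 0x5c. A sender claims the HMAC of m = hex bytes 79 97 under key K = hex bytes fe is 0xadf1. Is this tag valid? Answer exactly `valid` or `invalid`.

valid

Key hex bytes fe is 1 byte ≤ B = 3; zero-pad to 3 bytes: K' = fe 00 00.
K' ⊕ ipad = c8 36 36; K' ⊕ opad = a2 5c 5c.
Inner hash: even-index sum = 405 mod 256 = 149; odd-index sum = 175 mod 256 = 175 → 95 af.
Outer hash (recomputed tag): even-index sum = 429 mod 256 = 173; odd-index sum = 241 mod 256 = 241 → ad f1.
Recomputed tag = adf1; claimed = adf1 → match.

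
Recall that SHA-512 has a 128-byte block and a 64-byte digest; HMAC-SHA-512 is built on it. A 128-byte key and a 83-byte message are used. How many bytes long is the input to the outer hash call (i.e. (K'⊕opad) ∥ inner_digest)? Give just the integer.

192

Key is 128 ≤ 128 bytes, zero-padded: |K'| = 128.
Outer input = (K'⊕opad) ∥ H(inner) → 128 + 64 = 192 bytes.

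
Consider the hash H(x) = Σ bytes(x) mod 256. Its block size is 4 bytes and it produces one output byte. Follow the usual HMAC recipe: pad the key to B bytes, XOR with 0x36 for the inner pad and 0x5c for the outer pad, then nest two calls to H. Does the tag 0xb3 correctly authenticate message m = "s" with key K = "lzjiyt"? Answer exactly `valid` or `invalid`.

valid

Key "lzjiyt" = 6c 7a 6a 69 79 74 is 6 bytes > B = 4, so hash it first: H(key) = a6, then zero-pad to 4 bytes: K' = a6 00 00 00.
K' ⊕ ipad = 90 36 36 36; K' ⊕ opad = fa 5c 5c 5c.
Inner hash: sum = 144+54+54+54+115 = 421; mod 256 = 165 → a5.
Outer hash (recomputed tag): sum = 250+92+92+92+165 = 691; mod 256 = 179 → b3.
Recomputed tag = b3; claimed = b3 → match.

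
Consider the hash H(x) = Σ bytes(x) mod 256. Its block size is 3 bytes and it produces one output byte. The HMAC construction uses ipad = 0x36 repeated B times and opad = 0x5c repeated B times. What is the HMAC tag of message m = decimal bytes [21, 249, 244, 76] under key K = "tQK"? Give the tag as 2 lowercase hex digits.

Key "tQK" = 74 51 4b is exactly B = 3 bytes: K' = 74 51 4b.
K' ⊕ ipad = 42 67 7d.  K' ⊕ opad = 28 0d 17.
Inner input = (K'⊕ipad) ∥ m = 42 67 7d ∥ 15 f9 f4 4c.
Inner hash: sum = 66+103+125+21+249+244+76 = 884; mod 256 = 116 → 74.
Outer input = (K'⊕opad) ∥ inner = 28 0d 17 ∥ 74.
Outer hash (tag): sum = 40+13+23+116 = 192 → c0.

c0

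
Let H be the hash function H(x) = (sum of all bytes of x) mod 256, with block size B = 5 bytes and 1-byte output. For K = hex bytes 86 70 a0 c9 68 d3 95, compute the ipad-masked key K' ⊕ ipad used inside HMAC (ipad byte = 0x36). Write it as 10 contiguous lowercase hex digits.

1936363636

Key hex bytes 86 70 a0 c9 68 d3 95 is 7 bytes > B = 5, so hash it first: H(key) = 2f, then zero-pad to 5 bytes: K' = 2f 00 00 00 00.
XOR each byte with 0x36: 2f⊕36=19, 00⊕36=36, 00⊕36=36, 00⊕36=36, 00⊕36=36.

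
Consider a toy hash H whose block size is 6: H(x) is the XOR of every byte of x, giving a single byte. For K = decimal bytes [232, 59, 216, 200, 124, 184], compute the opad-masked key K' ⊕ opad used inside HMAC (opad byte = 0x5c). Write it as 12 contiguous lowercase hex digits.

b467849420e4

Key decimal bytes [232, 59, 216, 200, 124, 184] = e8 3b d8 c8 7c b8 is exactly B = 6 bytes: K' = e8 3b d8 c8 7c b8.
XOR each byte with 0x5c: e8⊕5c=b4, 3b⊕5c=67, d8⊕5c=84, c8⊕5c=94, 7c⊕5c=20, b8⊕5c=e4.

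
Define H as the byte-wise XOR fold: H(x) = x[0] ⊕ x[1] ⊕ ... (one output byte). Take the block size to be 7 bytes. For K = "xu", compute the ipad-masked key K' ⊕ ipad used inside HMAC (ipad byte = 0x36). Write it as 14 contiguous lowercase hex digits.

Key "xu" = 78 75 is 2 bytes ≤ B = 7; zero-pad to 7 bytes: K' = 78 75 00 00 00 00 00.
XOR each byte with 0x36: 78⊕36=4e, 75⊕36=43, 00⊕36=36, 00⊕36=36, 00⊕36=36, 00⊕36=36, 00⊕36=36.

4e433636363636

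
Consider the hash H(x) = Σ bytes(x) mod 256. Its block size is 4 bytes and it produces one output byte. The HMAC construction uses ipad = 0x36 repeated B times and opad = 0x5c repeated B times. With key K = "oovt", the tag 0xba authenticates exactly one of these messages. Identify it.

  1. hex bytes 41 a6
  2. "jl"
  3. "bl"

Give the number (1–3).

Key "oovt" = 6f 6f 76 74 is exactly B = 4 bytes: K' = 6f 6f 76 74.
K' ⊕ ipad = 59 59 40 42; K' ⊕ opad = 33 33 2a 28.
m1: inner = H(59 59 40 42 41 a6) = 1b; tag = H(33 33 2a 28 1b) = d3
m2: inner = H(59 59 40 42 6a 6c) = 0a; tag = H(33 33 2a 28 0a) = c2
m3: inner = H(59 59 40 42 62 6c) = 02; tag = H(33 33 2a 28 02) = ba ← matches

3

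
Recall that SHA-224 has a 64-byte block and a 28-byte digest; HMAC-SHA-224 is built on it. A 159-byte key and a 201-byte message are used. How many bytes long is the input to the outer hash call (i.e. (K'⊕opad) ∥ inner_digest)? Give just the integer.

Key is 159 > 64 bytes, so it is hashed to 28 bytes then zero-padded to 64: |K'| = 64.
Outer input = (K'⊕opad) ∥ H(inner) → 64 + 28 = 92 bytes.

92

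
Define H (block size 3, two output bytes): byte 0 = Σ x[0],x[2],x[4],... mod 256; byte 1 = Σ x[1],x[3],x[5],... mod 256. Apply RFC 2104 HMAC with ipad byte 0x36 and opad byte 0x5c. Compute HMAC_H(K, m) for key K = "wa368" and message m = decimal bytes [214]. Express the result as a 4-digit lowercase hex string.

91d5

Key "wa368" = 77 61 33 36 38 is 5 bytes > B = 3, so hash it first: H(key) = e2 97, then zero-pad to 3 bytes: K' = e2 97 00.
K' ⊕ ipad = d4 a1 36.  K' ⊕ opad = be cb 5c.
Inner input = (K'⊕ipad) ∥ m = d4 a1 36 ∥ d6.
Inner hash: even-index sum = 266 mod 256 = 10; odd-index sum = 375 mod 256 = 119 → 0a 77.
Outer input = (K'⊕opad) ∥ inner = be cb 5c ∥ 0a 77.
Outer hash (tag): even-index sum = 401 mod 256 = 145; odd-index sum = 213 mod 256 = 213 → 91 d5.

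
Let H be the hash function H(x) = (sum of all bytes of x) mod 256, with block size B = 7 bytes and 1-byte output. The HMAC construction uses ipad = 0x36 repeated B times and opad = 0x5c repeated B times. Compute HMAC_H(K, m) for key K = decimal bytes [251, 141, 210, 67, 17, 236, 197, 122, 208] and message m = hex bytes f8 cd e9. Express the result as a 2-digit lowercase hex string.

Key decimal bytes [251, 141, 210, 67, 17, 236, 197, 122, 208] = fb 8d d2 43 11 ec c5 7a d0 is 9 bytes > B = 7, so hash it first: H(key) = a9, then zero-pad to 7 bytes: K' = a9 00 00 00 00 00 00.
K' ⊕ ipad = 9f 36 36 36 36 36 36.  K' ⊕ opad = f5 5c 5c 5c 5c 5c 5c.
Inner input = (K'⊕ipad) ∥ m = 9f 36 36 36 36 36 36 ∥ f8 cd e9.
Inner hash: sum = 159+54+54+54+54+54+54+248+205+233 = 1169; mod 256 = 145 → 91.
Outer input = (K'⊕opad) ∥ inner = f5 5c 5c 5c 5c 5c 5c ∥ 91.
Outer hash (tag): sum = 245+92+92+92+92+92+92+145 = 942; mod 256 = 174 → ae.

ae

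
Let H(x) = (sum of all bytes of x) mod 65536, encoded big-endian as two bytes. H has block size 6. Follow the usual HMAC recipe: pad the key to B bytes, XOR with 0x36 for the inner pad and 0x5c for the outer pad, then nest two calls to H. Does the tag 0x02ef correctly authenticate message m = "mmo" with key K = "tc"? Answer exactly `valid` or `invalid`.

Key "tc" = 74 63 is 2 bytes ≤ B = 6; zero-pad to 6 bytes: K' = 74 63 00 00 00 00.
K' ⊕ ipad = 42 55 36 36 36 36; K' ⊕ opad = 28 3f 5c 5c 5c 5c.
Inner hash: sum = 66+85+54+54+54+54+109+109+111 = 696 → 02 b8.
Outer hash (recomputed tag): sum = 40+63+92+92+92+92+2+184 = 657 → 02 91.
Recomputed tag = 0291; claimed = 02ef → mismatch.

invalid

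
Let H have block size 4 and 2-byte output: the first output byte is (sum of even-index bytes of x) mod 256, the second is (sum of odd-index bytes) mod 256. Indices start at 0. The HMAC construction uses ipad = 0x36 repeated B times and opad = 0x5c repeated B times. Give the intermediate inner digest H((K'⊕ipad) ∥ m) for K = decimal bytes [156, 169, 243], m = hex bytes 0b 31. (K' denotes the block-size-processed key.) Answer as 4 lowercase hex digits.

Key decimal bytes [156, 169, 243] = 9c a9 f3 is 3 bytes ≤ B = 4; zero-pad to 4 bytes: K' = 9c a9 f3 00.
K' ⊕ ipad = aa 9f c5 36.
Inner input = aa 9f c5 36 ∥ 0b 31.
Inner hash: even-index sum = 378 mod 256 = 122; odd-index sum = 262 mod 256 = 6 → 7a 06.

7a06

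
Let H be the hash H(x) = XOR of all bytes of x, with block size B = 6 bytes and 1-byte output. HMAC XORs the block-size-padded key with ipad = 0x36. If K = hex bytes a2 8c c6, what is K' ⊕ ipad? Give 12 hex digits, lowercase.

94baf0363636

Key hex bytes a2 8c c6 is 3 bytes ≤ B = 6; zero-pad to 6 bytes: K' = a2 8c c6 00 00 00.
XOR each byte with 0x36: a2⊕36=94, 8c⊕36=ba, c6⊕36=f0, 00⊕36=36, 00⊕36=36, 00⊕36=36.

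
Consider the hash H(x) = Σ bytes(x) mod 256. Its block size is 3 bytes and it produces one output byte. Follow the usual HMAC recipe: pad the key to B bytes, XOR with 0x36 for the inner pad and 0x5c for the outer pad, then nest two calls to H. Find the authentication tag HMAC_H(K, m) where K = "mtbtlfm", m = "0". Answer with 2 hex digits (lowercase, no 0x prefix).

Key "mtbtlfm" = 6d 74 62 74 6c 66 6d is 7 bytes > B = 3, so hash it first: H(key) = f6, then zero-pad to 3 bytes: K' = f6 00 00.
K' ⊕ ipad = c0 36 36.  K' ⊕ opad = aa 5c 5c.
Inner input = (K'⊕ipad) ∥ m = c0 36 36 ∥ 30.
Inner hash: sum = 192+54+54+48 = 348; mod 256 = 92 → 5c.
Outer input = (K'⊕opad) ∥ inner = aa 5c 5c ∥ 5c.
Outer hash (tag): sum = 170+92+92+92 = 446; mod 256 = 190 → be.

be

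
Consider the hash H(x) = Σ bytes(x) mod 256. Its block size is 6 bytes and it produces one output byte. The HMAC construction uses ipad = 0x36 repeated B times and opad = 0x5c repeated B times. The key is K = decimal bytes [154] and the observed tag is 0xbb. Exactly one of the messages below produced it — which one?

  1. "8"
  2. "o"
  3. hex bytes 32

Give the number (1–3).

Key decimal bytes [154] = 9a is 1 byte ≤ B = 6; zero-pad to 6 bytes: K' = 9a 00 00 00 00 00.
K' ⊕ ipad = ac 36 36 36 36 36; K' ⊕ opad = c6 5c 5c 5c 5c 5c.
m1: inner = H(ac 36 36 36 36 36 38) = f2; tag = H(c6 5c 5c 5c 5c 5c f2) = 84
m2: inner = H(ac 36 36 36 36 36 6f) = 29; tag = H(c6 5c 5c 5c 5c 5c 29) = bb ← matches
m3: inner = H(ac 36 36 36 36 36 32) = ec; tag = H(c6 5c 5c 5c 5c 5c ec) = 7e

2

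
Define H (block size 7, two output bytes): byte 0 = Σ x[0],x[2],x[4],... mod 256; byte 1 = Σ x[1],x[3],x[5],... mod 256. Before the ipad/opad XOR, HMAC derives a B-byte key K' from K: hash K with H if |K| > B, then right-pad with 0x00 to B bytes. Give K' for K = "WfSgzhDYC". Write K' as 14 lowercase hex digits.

|K| = 9 > B = 7, so first hash the key.
H(K): even-index sum = 427 mod 256 = 171; odd-index sum = 398 mod 256 = 142 → ab 8e.
Zero-pad H(K) = ab 8e to 7 bytes: K' = ab 8e 00 00 00 00 00.

ab8e0000000000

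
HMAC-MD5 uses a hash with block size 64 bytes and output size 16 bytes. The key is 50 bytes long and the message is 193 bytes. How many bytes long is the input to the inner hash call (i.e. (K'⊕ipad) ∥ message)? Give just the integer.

257

Key is 50 ≤ 64 bytes, zero-padded: |K'| = 64.
Inner input = (K'⊕ipad) ∥ m → 64 + 193 = 257 bytes.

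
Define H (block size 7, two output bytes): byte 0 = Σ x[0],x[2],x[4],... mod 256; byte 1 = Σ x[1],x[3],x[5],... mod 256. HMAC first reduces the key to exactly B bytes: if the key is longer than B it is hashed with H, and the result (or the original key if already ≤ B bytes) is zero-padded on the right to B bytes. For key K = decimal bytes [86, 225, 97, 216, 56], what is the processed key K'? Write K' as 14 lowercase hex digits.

Key decimal bytes [86, 225, 97, 216, 56] = 56 e1 61 d8 38 is 5 bytes ≤ B = 7; zero-pad to 7 bytes: K' = 56 e1 61 d8 38 00 00.

56e161d8380000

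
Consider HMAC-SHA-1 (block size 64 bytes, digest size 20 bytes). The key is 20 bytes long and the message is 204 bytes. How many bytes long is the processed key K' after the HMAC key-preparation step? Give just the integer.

Key is 20 ≤ 64 bytes, zero-padded: |K'| = 64.

64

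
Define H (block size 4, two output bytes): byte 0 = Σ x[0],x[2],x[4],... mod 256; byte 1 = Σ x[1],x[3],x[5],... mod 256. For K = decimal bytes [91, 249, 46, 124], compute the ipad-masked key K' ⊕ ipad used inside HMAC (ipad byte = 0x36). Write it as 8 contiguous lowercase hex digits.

6dcf184a

Key decimal bytes [91, 249, 46, 124] = 5b f9 2e 7c is exactly B = 4 bytes: K' = 5b f9 2e 7c.
XOR each byte with 0x36: 5b⊕36=6d, f9⊕36=cf, 2e⊕36=18, 7c⊕36=4a.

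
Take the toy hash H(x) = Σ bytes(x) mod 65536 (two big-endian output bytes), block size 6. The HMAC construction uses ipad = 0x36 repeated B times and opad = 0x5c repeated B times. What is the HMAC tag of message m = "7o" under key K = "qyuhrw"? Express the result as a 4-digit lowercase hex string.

Key "qyuhrw" = 71 79 75 68 72 77 is exactly B = 6 bytes: K' = 71 79 75 68 72 77.
K' ⊕ ipad = 47 4f 43 5e 44 41.  K' ⊕ opad = 2d 25 29 34 2e 2b.
Inner input = (K'⊕ipad) ∥ m = 47 4f 43 5e 44 41 ∥ 37 6f.
Inner hash: sum = 71+79+67+94+68+65+55+111 = 610 → 02 62.
Outer input = (K'⊕opad) ∥ inner = 2d 25 29 34 2e 2b ∥ 02 62.
Outer hash (tag): sum = 45+37+41+52+46+43+2+98 = 364 → 01 6c.

016c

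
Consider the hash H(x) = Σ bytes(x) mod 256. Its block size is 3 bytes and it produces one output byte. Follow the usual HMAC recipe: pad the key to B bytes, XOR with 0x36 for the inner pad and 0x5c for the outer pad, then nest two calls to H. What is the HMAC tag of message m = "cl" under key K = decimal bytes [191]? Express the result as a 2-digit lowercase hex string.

5f

Key decimal bytes [191] = bf is 1 byte ≤ B = 3; zero-pad to 3 bytes: K' = bf 00 00.
K' ⊕ ipad = 89 36 36.  K' ⊕ opad = e3 5c 5c.
Inner input = (K'⊕ipad) ∥ m = 89 36 36 ∥ 63 6c.
Inner hash: sum = 137+54+54+99+108 = 452; mod 256 = 196 → c4.
Outer input = (K'⊕opad) ∥ inner = e3 5c 5c ∥ c4.
Outer hash (tag): sum = 227+92+92+196 = 607; mod 256 = 95 → 5f.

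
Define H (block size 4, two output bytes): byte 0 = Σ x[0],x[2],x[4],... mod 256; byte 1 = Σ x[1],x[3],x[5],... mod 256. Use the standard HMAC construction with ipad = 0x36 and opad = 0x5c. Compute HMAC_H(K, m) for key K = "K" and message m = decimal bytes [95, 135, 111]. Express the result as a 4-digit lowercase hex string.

Key "K" = 4b is 1 byte ≤ B = 4; zero-pad to 4 bytes: K' = 4b 00 00 00.
K' ⊕ ipad = 7d 36 36 36.  K' ⊕ opad = 17 5c 5c 5c.
Inner input = (K'⊕ipad) ∥ m = 7d 36 36 36 ∥ 5f 87 6f.
Inner hash: even-index sum = 385 mod 256 = 129; odd-index sum = 243 mod 256 = 243 → 81 f3.
Outer input = (K'⊕opad) ∥ inner = 17 5c 5c 5c ∥ 81 f3.
Outer hash (tag): even-index sum = 244 mod 256 = 244; odd-index sum = 427 mod 256 = 171 → f4 ab.

f4ab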